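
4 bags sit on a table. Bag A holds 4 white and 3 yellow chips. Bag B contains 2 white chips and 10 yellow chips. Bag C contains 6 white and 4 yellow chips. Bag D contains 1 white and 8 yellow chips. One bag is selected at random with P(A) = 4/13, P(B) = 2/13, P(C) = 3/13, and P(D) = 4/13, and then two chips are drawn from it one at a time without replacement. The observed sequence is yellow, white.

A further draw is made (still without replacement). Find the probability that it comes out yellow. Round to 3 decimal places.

0.548

The likelihood of the observed sequence under each hypothesis: P(data | bag A) = (3/7)(4/6) = 0.28571; P(data | bag B) = (10/12)(2/11) = 0.15152; P(data | bag C) = (4/10)(6/9) = 0.26667; P(data | bag D) = (8/9)(1/8) = 0.11111.
The prior-weighted likelihoods are 4/13 · 0.28571 = 0.087912, 2/13 · 0.15152 = 0.02331, 3/13 · 0.26667 = 0.061538, 4/13 · 0.11111 = 0.034188; summing to 0.20695.
Dividing through by the total gives posterior P(bag A | data) = 0.4248, P(bag B | data) = 0.11264, P(bag C | data) = 0.29736, P(bag D | data) = 0.1652.
So P(yellow next | data) = Σ P(yellow next | H) P(H | data) = (2/5)(0.4248) + (9/10)(0.11264) + (3/8)(0.29736) + (1)(0.1652) = 0.548.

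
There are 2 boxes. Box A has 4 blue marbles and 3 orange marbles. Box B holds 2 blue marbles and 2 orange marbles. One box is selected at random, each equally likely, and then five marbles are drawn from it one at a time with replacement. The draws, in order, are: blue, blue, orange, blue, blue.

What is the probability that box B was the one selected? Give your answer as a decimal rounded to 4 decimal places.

0.4061

For each hypothesis, P(data | H) works out to: P(data | box A) = (4/7)(4/7)(3/7)(4/7)(4/7) = 0.045695; P(data | box B) = (2/4)(2/4)(2/4)(2/4)(2/4) = 0.03125.
Multiplying each by its prior: 1/2 · 0.045695 = 0.022848, 1/2 · 0.03125 = 0.015625; with total 0.038473.
Hence P(box B | data) = (0.015625) / (0.038473) = 0.40613.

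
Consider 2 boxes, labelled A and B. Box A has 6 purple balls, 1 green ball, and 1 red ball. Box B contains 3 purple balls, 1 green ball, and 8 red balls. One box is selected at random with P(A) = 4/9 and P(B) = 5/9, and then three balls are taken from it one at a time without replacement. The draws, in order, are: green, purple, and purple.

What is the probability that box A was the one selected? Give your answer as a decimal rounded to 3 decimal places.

0.940

Under each hypothesis, the probability of the observed sequence is: P(data | box A) = (1/8)(6/7)(5/6) = 5/56; P(data | box B) = (1/12)(3/11)(2/10) = 1/220.
Weighting by the prior gives 4/9 · 5/56 = 5/126, 5/9 · 1/220 = 1/396; with total 13/308.
By Bayes' rule, P(box A | data) = (5/126) / (13/308) = 110/117.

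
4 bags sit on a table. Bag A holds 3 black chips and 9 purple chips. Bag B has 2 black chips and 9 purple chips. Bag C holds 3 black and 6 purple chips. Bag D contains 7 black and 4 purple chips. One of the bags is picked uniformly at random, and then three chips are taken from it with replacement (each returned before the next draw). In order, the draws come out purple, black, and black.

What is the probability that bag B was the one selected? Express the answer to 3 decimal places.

0.092

For each hypothesis, P(data | H) works out to: P(data | bag A) = (9/12)(3/12)(3/12) = 0.046875; P(data | bag B) = (9/11)(2/11)(2/11) = 0.027047; P(data | bag C) = (6/9)(3/9)(3/9) = 0.074074; P(data | bag D) = (4/11)(7/11)(7/11) = 0.14726.
Weighting by the prior gives 1/4 · 0.046875 = 0.011719, 1/4 · 0.027047 = 0.0067618, 1/4 · 0.074074 = 0.018519, 1/4 · 0.14726 = 0.036814; summing to 0.073814.
So P(bag B | data) = (0.0067618) / (0.073814) = 0.091607.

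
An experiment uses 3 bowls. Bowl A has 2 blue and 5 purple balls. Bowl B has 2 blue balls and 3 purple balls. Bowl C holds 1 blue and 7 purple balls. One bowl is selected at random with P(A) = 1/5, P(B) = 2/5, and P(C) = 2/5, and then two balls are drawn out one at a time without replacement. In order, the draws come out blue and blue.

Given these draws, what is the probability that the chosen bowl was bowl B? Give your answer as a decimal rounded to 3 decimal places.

0.808

Under each hypothesis, the probability of the observed sequence is: P(data | bowl A) = (2/7)(1/6) = 1/21; P(data | bowl B) = (2/5)(1/4) = 1/10; P(data | bowl C) = (1/8)(0/7) = 0.
The prior-weighted likelihoods are 1/5 · 1/21 = 1/105, 2/5 · 1/10 = 1/25, 2/5 · 0 = 0; summing to 26/525.
So P(bowl B | data) = (1/25) / (26/525) = 21/26.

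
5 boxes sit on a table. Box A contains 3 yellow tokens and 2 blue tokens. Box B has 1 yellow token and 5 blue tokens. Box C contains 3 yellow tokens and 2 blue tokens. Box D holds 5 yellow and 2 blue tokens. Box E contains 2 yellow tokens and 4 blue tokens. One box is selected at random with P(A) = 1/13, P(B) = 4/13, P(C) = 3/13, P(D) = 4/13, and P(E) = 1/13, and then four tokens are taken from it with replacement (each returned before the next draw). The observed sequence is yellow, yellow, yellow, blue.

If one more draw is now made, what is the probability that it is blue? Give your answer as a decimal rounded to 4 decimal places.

0.3572

Under each hypothesis, the probability of the observed sequence is: P(data | box A) = (3/5)(3/5)(3/5)(2/5) = 0.0864; P(data | box B) = (1/6)(1/6)(1/6)(5/6) = 0.003858; P(data | box C) = (3/5)(3/5)(3/5)(2/5) = 0.0864; P(data | box D) = (5/7)(5/7)(5/7)(2/7) = 0.10412; P(data | box E) = (2/6)(2/6)(2/6)(4/6) = 0.024691.
Weighting by the prior gives 1/13 · 0.0864 = 0.0066462, 4/13 · 0.003858 = 0.0011871, 3/13 · 0.0864 = 0.019938, 4/13 · 0.10412 = 0.032038, 1/13 · 0.024691 = 0.0018993; these sum to 0.061709.
The posterior is then P(box A | data) = 0.1077, P(box B | data) = 0.019237, P(box C | data) = 0.3231, P(box D | data) = 0.51918, P(box E | data) = 0.030779.
So P(blue next | data) = Σ P(blue next | H) P(H | data) = (2/5)(0.1077) + (5/6)(0.019237) + (2/5)(0.3231) + (2/7)(0.51918) + (2/3)(0.030779) = 0.35721.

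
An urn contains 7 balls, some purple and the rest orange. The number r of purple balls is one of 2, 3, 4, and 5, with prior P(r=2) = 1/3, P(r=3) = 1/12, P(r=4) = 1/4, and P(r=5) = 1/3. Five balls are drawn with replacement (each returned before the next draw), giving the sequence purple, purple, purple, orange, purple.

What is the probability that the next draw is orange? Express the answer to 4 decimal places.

Under each hypothesis, the probability of the observed sequence is: P(data | r = 2) = (2/7)(2/7)(2/7)(5/7)(2/7) = 0.0047599; P(data | r = 3) = (3/7)(3/7)(3/7)(4/7)(3/7) = 0.019278; P(data | r = 4) = (4/7)(4/7)(4/7)(3/7)(4/7) = 0.045695; P(data | r = 5) = (5/7)(5/7)(5/7)(2/7)(5/7) = 0.074374.
The prior-weighted likelihoods are 1/3 · 0.0047599 = 0.0015866, 1/12 · 0.019278 = 0.0016065, 1/4 · 0.045695 = 0.011424, 1/3 · 0.074374 = 0.024791; with total 0.039408.
Normalising, the posterior is P(r = 2 | data) = 0.040262, P(r = 3 | data) = 0.040765, P(r = 4 | data) = 0.28988, P(r = 5 | data) = 0.62909.
Averaging over the posterior, P(orange next | data) = (5/7)(0.040262) + (4/7)(0.040765) + (3/7)(0.28988) + (2/7)(0.62909) = 0.35603.

0.3560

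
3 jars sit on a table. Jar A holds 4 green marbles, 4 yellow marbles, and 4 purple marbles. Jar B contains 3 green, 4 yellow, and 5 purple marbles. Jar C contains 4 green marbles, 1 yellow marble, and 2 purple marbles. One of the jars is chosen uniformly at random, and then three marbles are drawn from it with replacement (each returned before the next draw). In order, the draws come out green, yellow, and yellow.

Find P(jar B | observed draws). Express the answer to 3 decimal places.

0.363

Compute the likelihood of the observed sequence for each case: P(data | jar A) = (4/12)(4/12)(4/12) = 0.037037; P(data | jar B) = (3/12)(4/12)(4/12) = 0.027778; P(data | jar C) = (4/7)(1/7)(1/7) = 0.011662.
Weighting by the prior gives 1/3 · 0.037037 = 0.012346, 1/3 · 0.027778 = 0.0092593, 1/3 · 0.011662 = 0.0038873; these sum to 0.025492.
So P(jar B | data) = (0.0092593) / (0.025492) = 0.36322.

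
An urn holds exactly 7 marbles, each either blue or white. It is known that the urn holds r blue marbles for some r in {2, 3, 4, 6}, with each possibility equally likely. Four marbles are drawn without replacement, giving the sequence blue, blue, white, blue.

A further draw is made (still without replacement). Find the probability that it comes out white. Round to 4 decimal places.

Compute the likelihood of the observed sequence for each case: P(data | r = 2) = (2/7)(1/6)(5/5)(0/4) = 0; P(data | r = 3) = (3/7)(2/6)(4/5)(1/4) = 1/35; P(data | r = 4) = (4/7)(3/6)(3/5)(2/4) = 3/35; P(data | r = 6) = (6/7)(5/6)(1/5)(4/4) = 1/7.
Multiplying each by its prior: 1/4 · 0 = 0, 1/4 · 1/35 = 1/140, 1/4 · 3/35 = 3/140, 1/4 · 1/7 = 1/28; summing to 9/140.
Normalising, the posterior is P(r = 2 | data) = 0, P(r = 3 | data) = 1/9, P(r = 4 | data) = 1/3, P(r = 6 | data) = 5/9.
Averaging over the posterior, P(white next | data) = (1)(1/9) + (2/3)(1/3) + (0)(5/9) = 1/3.

0.3333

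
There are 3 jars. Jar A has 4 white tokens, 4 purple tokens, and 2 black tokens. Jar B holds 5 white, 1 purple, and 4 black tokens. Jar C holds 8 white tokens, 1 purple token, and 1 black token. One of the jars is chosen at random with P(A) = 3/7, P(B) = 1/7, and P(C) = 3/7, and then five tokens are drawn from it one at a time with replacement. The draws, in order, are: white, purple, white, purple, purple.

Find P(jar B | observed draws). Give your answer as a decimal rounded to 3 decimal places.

0.008

The likelihood of the observed sequence under each hypothesis: P(data | jar A) = (4/10)(4/10)(4/10)(4/10)(4/10) = 0.01024; P(data | jar B) = (5/10)(1/10)(5/10)(1/10)(1/10) = 0.00025; P(data | jar C) = (8/10)(1/10)(8/10)(1/10)(1/10) = 0.00064.
Weighting by the prior gives 3/7 · 0.01024 = 0.0043886, 1/7 · 0.00025 = 3.5714e-05, 3/7 · 0.00064 = 0.00027429; with total 0.0046986.
Therefore the posterior P(jar B | data) = (3.5714e-05) / (0.0046986) = 0.0076011.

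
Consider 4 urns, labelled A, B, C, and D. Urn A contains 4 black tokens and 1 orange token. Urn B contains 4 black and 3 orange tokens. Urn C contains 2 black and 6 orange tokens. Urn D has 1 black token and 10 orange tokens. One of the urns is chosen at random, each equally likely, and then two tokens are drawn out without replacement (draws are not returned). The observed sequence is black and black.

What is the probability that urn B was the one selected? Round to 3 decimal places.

Compute the likelihood of the observed sequence for each case: P(data | urn A) = (4/5)(3/4) = 3/5; P(data | urn B) = (4/7)(3/6) = 2/7; P(data | urn C) = (2/8)(1/7) = 1/28; P(data | urn D) = (1/11)(0/10) = 0.
Weighting by the prior gives 1/4 · 3/5 = 3/20, 1/4 · 2/7 = 1/14, 1/4 · 1/28 = 1/112, 1/4 · 0 = 0; these sum to 129/560.
Therefore the posterior P(urn B | data) = (1/14) / (129/560) = 40/129.

0.310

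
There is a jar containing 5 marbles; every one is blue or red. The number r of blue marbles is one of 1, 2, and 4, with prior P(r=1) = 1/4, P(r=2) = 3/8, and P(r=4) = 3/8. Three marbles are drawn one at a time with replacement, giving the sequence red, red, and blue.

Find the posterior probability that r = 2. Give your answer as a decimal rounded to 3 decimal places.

0.551

Compute the likelihood of the observed sequence for each case: P(data | r = 1) = (4/5)(4/5)(1/5) = 16/125; P(data | r = 2) = (3/5)(3/5)(2/5) = 18/125; P(data | r = 4) = (1/5)(1/5)(4/5) = 4/125.
Weighting by the prior gives 1/4 · 16/125 = 4/125, 3/8 · 18/125 = 27/500, 3/8 · 4/125 = 3/250; summing to 49/500.
By Bayes' rule, P(r = 2 | data) = (27/500) / (49/500) = 27/49.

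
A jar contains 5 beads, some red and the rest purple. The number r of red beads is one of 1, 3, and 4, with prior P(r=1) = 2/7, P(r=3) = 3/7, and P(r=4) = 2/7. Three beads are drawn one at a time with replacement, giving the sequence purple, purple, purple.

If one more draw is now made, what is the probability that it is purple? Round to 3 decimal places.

The likelihood of the observed sequence under each hypothesis: P(data | r = 1) = (4/5)(4/5)(4/5) = 64/125; P(data | r = 3) = (2/5)(2/5)(2/5) = 8/125; P(data | r = 4) = (1/5)(1/5)(1/5) = 1/125.
Multiplying each by its prior: 2/7 · 64/125 = 128/875, 3/7 · 8/125 = 24/875, 2/7 · 1/125 = 2/875; with total 22/125.
Normalising, the posterior is P(r = 1 | data) = 64/77, P(r = 3 | data) = 12/77, P(r = 4 | data) = 1/77.
So P(purple next | data) = Σ P(purple next | H) P(H | data) = (4/5)(64/77) + (2/5)(12/77) + (1/5)(1/77) = 281/385.

0.730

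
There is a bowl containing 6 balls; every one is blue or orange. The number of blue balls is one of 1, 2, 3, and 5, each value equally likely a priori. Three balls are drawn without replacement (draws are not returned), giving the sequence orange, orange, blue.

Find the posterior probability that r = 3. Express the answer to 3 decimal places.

0.290

Under each hypothesis, the probability of the observed sequence is: P(data | r = 1) = (5/6)(4/5)(1/4) = 1/6; P(data | r = 2) = (4/6)(3/5)(2/4) = 1/5; P(data | r = 3) = (3/6)(2/5)(3/4) = 3/20; P(data | r = 5) = (1/6)(0/5) = 0.
Multiplying each by its prior: 1/4 · 1/6 = 1/24, 1/4 · 1/5 = 1/20, 1/4 · 3/20 = 3/80, 1/4 · 0 = 0; these sum to 31/240.
So P(r = 3 | data) = (3/80) / (31/240) = 9/31.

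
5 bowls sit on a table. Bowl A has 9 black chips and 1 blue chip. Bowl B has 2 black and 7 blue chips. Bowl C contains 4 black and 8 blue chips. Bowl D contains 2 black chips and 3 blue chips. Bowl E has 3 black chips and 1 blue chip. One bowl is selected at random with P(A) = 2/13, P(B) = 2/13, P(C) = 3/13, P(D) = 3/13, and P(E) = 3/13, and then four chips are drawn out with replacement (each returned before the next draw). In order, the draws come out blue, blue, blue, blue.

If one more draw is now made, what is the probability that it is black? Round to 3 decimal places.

0.304

Compute the likelihood of the observed sequence for each case: P(data | bowl A) = (1/10)(1/10)(1/10)(1/10) = 0.0001; P(data | bowl B) = (7/9)(7/9)(7/9)(7/9) = 0.36595; P(data | bowl C) = (8/12)(8/12)(8/12)(8/12) = 0.19753; P(data | bowl D) = (3/5)(3/5)(3/5)(3/5) = 0.1296; P(data | bowl E) = (1/4)(1/4)(1/4)(1/4) = 0.0039062.
Multiplying each by its prior: 2/13 · 0.0001 = 1.5385e-05, 2/13 · 0.36595 = 0.0563, 3/13 · 0.19753 = 0.045584, 3/13 · 0.1296 = 0.029908, 3/13 · 0.0039062 = 0.00090144; with total 0.13271.
The posterior is then P(bowl A | data) = 0.00011593, P(bowl B | data) = 0.42424, P(bowl C | data) = 0.34349, P(bowl D | data) = 0.22536, P(bowl E | data) = 0.0067926.
Averaging over the posterior, P(black next | data) = (9/10)(0.00011593) + (2/9)(0.42424) + (1/3)(0.34349) + (2/5)(0.22536) + (3/4)(0.0067926) = 0.30412.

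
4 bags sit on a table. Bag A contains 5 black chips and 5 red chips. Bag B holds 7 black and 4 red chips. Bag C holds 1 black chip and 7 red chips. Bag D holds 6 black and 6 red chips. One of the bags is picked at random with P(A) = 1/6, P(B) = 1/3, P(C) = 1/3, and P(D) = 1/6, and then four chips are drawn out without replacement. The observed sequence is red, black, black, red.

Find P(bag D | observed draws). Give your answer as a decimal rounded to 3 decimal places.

For each hypothesis, P(data | H) works out to: P(data | bag A) = (5/10)(5/9)(4/8)(4/7) = 0.079365; P(data | bag B) = (4/11)(7/10)(6/9)(3/8) = 0.063636; P(data | bag C) = (7/8)(1/7)(0/6) = 0; P(data | bag D) = (6/12)(6/11)(5/10)(5/9) = 0.075758.
Multiplying each by its prior: 1/6 · 0.079365 = 0.013228, 1/3 · 0.063636 = 0.021212, 1/3 · 0 = 0, 1/6 · 0.075758 = 0.012626; with total 0.047066.
By Bayes' rule, P(bag D | data) = (0.012626) / (0.047066) = 0.26827.

0.268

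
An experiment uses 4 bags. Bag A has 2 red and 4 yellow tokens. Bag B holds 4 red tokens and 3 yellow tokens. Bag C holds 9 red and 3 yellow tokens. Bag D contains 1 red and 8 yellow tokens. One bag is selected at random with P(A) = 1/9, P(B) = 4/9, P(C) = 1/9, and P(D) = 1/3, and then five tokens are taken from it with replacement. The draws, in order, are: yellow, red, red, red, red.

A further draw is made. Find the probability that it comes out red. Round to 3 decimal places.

Under each hypothesis, the probability of the observed sequence is: P(data | bag A) = (4/6)(2/6)(2/6)(2/6)(2/6) = 0.0082305; P(data | bag B) = (3/7)(4/7)(4/7)(4/7)(4/7) = 0.045695; P(data | bag C) = (3/12)(9/12)(9/12)(9/12)(9/12) = 0.079102; P(data | bag D) = (8/9)(1/9)(1/9)(1/9)(1/9) = 0.00013548.
Multiplying each by its prior: 1/9 · 0.0082305 = 0.00091449, 4/9 · 0.045695 = 0.020309, 1/9 · 0.079102 = 0.0087891, 1/3 · 0.00013548 = 4.516e-05; summing to 0.030058.
Dividing through by the total gives posterior P(bag A | data) = 0.030425, P(bag B | data) = 0.67567, P(bag C | data) = 0.29241, P(bag D | data) = 0.0015025.
The predictive probability is P(red next | data) = (1/3)(0.030425) + (4/7)(0.67567) + (3/4)(0.29241) + (1/9)(0.0015025) = 0.61571.

0.616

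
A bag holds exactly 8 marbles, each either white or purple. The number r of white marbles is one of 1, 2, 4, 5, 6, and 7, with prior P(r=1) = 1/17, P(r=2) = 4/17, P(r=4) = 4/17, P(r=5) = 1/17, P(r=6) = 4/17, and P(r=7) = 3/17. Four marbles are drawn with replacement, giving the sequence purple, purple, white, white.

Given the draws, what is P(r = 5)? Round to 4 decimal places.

For each hypothesis, P(data | H) works out to: P(data | r = 1) = (7/8)(7/8)(1/8)(1/8) = 0.011963; P(data | r = 2) = (6/8)(6/8)(2/8)(2/8) = 0.035156; P(data | r = 4) = (4/8)(4/8)(4/8)(4/8) = 0.0625; P(data | r = 5) = (3/8)(3/8)(5/8)(5/8) = 0.054932; P(data | r = 6) = (2/8)(2/8)(6/8)(6/8) = 0.035156; P(data | r = 7) = (1/8)(1/8)(7/8)(7/8) = 0.011963.
Weighting by the prior gives 1/17 · 0.011963 = 0.0007037, 4/17 · 0.035156 = 0.0082721, 4/17 · 0.0625 = 0.014706, 1/17 · 0.054932 = 0.0032313, 4/17 · 0.035156 = 0.0082721, 3/17 · 0.011963 = 0.0021111; summing to 0.037296.
Hence P(r = 5 | data) = (0.0032313) / (0.037296) = 0.086638.

0.0866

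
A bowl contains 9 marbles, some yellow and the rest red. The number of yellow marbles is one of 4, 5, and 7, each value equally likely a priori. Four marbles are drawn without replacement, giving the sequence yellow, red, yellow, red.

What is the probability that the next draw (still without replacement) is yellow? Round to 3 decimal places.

0.574

For each hypothesis, P(data | H) works out to: P(data | r = 4) = (4/9)(5/8)(3/7)(4/6) = 5/63; P(data | r = 5) = (5/9)(4/8)(4/7)(3/6) = 5/63; P(data | r = 7) = (7/9)(2/8)(6/7)(1/6) = 1/36.
The prior-weighted likelihoods are 1/3 · 5/63 = 5/189, 1/3 · 5/63 = 5/189, 1/3 · 1/36 = 1/108; with total 47/756.
Dividing through by the total gives posterior P(r = 4 | data) = 20/47, P(r = 5 | data) = 20/47, P(r = 7 | data) = 7/47.
Averaging over the posterior, P(yellow next | data) = (2/5)(20/47) + (3/5)(20/47) + (1)(7/47) = 27/47.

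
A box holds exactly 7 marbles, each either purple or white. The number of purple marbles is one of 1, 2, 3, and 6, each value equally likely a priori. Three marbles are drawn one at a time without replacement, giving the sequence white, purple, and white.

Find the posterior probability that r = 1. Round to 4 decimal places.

0.2830

For each hypothesis, P(data | H) works out to: P(data | r = 1) = (6/7)(1/6)(5/5) = 1/7; P(data | r = 2) = (5/7)(2/6)(4/5) = 4/21; P(data | r = 3) = (4/7)(3/6)(3/5) = 6/35; P(data | r = 6) = (1/7)(6/6)(0/5) = 0.
The prior-weighted likelihoods are 1/4 · 1/7 = 1/28, 1/4 · 4/21 = 1/21, 1/4 · 6/35 = 3/70, 1/4 · 0 = 0; with total 53/420.
Therefore the posterior P(r = 1 | data) = (1/28) / (53/420) = 15/53.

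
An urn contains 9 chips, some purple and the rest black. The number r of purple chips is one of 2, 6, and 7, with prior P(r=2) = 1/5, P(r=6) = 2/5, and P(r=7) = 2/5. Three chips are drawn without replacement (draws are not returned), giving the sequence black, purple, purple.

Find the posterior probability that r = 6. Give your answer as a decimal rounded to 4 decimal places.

0.4972

The likelihood of the observed sequence under each hypothesis: P(data | r = 2) = (7/9)(2/8)(1/7) = 0.027778; P(data | r = 6) = (3/9)(6/8)(5/7) = 0.17857; P(data | r = 7) = (2/9)(7/8)(6/7) = 0.16667.
The prior-weighted likelihoods are 1/5 · 0.027778 = 0.0055556, 2/5 · 0.17857 = 0.071429, 2/5 · 0.16667 = 0.066667; these sum to 0.14365.
By Bayes' rule, P(r = 6 | data) = (0.071429) / (0.14365) = 0.49724.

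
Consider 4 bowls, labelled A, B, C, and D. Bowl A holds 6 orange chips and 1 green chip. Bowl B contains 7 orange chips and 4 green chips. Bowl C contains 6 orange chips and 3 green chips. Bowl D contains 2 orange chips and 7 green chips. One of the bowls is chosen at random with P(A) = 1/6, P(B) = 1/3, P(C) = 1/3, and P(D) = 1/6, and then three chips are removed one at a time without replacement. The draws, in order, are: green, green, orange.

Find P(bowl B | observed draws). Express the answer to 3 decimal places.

Under each hypothesis, the probability of the observed sequence is: P(data | bowl A) = (1/7)(0/6) = 0; P(data | bowl B) = (4/11)(3/10)(7/9) = 0.084848; P(data | bowl C) = (3/9)(2/8)(6/7) = 0.071429; P(data | bowl D) = (7/9)(6/8)(2/7) = 0.16667.
Multiplying each by its prior: 1/6 · 0 = 0, 1/3 · 0.084848 = 0.028283, 1/3 · 0.071429 = 0.02381, 1/6 · 0.16667 = 0.027778; summing to 0.07987.
Hence P(bowl B | data) = (0.028283) / (0.07987) = 0.35411.

0.354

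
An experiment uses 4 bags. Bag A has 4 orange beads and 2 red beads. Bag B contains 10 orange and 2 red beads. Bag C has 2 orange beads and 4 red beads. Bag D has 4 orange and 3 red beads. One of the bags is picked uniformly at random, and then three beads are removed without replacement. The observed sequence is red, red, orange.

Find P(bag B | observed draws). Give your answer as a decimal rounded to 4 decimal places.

Compute the likelihood of the observed sequence for each case: P(data | bag A) = (2/6)(1/5)(4/4) = 1/15; P(data | bag B) = (2/12)(1/11)(10/10) = 1/66; P(data | bag C) = (4/6)(3/5)(2/4) = 1/5; P(data | bag D) = (3/7)(2/6)(4/5) = 4/35.
The prior-weighted likelihoods are 1/4 · 1/15 = 1/60, 1/4 · 1/66 = 1/264, 1/4 · 1/5 = 1/20, 1/4 · 4/35 = 1/35; these sum to 61/616.
Therefore the posterior P(bag B | data) = (1/264) / (61/616) = 7/183.

0.0383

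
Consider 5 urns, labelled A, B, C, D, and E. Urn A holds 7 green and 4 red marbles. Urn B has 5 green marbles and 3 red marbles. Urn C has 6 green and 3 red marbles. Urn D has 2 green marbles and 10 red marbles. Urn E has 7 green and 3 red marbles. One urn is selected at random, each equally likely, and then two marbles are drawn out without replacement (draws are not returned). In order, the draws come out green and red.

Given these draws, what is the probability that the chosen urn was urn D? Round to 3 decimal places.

Under each hypothesis, the probability of the observed sequence is: P(data | urn A) = (7/11)(4/10) = 0.25455; P(data | urn B) = (5/8)(3/7) = 0.26786; P(data | urn C) = (6/9)(3/8) = 0.25; P(data | urn D) = (2/12)(10/11) = 0.15152; P(data | urn E) = (7/10)(3/9) = 0.23333.
Multiplying each by its prior: 1/5 · 0.25455 = 0.050909, 1/5 · 0.26786 = 0.053571, 1/5 · 0.25 = 0.05, 1/5 · 0.15152 = 0.030303, 1/5 · 0.23333 = 0.046667; summing to 0.23145.
Therefore the posterior P(urn D | data) = (0.030303) / (0.23145) = 0.13093.

0.131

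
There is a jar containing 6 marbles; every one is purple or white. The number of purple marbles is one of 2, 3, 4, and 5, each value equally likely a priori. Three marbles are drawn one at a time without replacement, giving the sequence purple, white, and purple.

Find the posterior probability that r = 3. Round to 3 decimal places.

The likelihood of the observed sequence under each hypothesis: P(data | r = 2) = (2/6)(4/5)(1/4) = 1/15; P(data | r = 3) = (3/6)(3/5)(2/4) = 3/20; P(data | r = 4) = (4/6)(2/5)(3/4) = 1/5; P(data | r = 5) = (5/6)(1/5)(4/4) = 1/6.
Multiplying each by its prior: 1/4 · 1/15 = 1/60, 1/4 · 3/20 = 3/80, 1/4 · 1/5 = 1/20, 1/4 · 1/6 = 1/24; these sum to 7/48.
Hence P(r = 3 | data) = (3/80) / (7/48) = 9/35.

0.257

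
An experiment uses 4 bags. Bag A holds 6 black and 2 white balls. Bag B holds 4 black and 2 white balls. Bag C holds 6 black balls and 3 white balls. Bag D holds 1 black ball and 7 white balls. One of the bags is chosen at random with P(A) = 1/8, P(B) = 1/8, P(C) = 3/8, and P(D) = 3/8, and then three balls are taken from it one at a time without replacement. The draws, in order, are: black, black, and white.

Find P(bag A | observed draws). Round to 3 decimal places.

Under each hypothesis, the probability of the observed sequence is: P(data | bag A) = (6/8)(5/7)(2/6) = 5/28; P(data | bag B) = (4/6)(3/5)(2/4) = 1/5; P(data | bag C) = (6/9)(5/8)(3/7) = 5/28; P(data | bag D) = (1/8)(0/7) = 0.
The prior-weighted likelihoods are 1/8 · 5/28 = 5/224, 1/8 · 1/5 = 1/40, 3/8 · 5/28 = 15/224, 3/8 · 0 = 0; these sum to 4/35.
Hence P(bag A | data) = (5/224) / (4/35) = 25/128.

0.195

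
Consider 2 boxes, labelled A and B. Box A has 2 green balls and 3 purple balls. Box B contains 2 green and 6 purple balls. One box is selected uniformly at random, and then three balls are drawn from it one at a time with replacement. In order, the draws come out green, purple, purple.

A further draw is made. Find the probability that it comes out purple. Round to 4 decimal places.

The likelihood of the observed sequence under each hypothesis: P(data | box A) = (2/5)(3/5)(3/5) = 0.144; P(data | box B) = (2/8)(6/8)(6/8) = 0.14062.
The prior-weighted likelihoods are 1/2 · 0.144 = 0.072, 1/2 · 0.14062 = 0.070312; with total 0.14231.
Dividing through by the total gives posterior P(box A | data) = 0.50593, P(box B | data) = 0.49407.
Averaging over the posterior, P(purple next | data) = (3/5)(0.50593) + (3/4)(0.49407) = 0.67411.

0.6741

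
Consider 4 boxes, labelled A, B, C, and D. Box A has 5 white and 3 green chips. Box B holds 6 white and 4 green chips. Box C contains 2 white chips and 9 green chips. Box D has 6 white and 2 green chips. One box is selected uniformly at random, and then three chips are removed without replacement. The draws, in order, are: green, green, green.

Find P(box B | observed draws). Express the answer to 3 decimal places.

Under each hypothesis, the probability of the observed sequence is: P(data | box A) = (3/8)(2/7)(1/6) = 0.017857; P(data | box B) = (4/10)(3/9)(2/8) = 0.033333; P(data | box C) = (9/11)(8/10)(7/9) = 0.50909; P(data | box D) = (2/8)(1/7)(0/6) = 0.
The prior-weighted likelihoods are 1/4 · 0.017857 = 0.0044643, 1/4 · 0.033333 = 0.0083333, 1/4 · 0.50909 = 0.12727, 1/4 · 0 = 0; these sum to 0.14007.
Hence P(box B | data) = (0.0083333) / (0.14007) = 0.059494.

0.059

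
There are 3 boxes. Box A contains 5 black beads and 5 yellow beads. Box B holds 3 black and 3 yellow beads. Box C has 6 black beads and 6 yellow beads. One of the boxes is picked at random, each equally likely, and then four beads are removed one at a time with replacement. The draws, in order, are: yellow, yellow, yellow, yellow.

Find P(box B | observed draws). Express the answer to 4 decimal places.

Under each hypothesis, the probability of the observed sequence is: P(data | box A) = (5/10)(5/10)(5/10)(5/10) = 1/16; P(data | box B) = (3/6)(3/6)(3/6)(3/6) = 1/16; P(data | box C) = (6/12)(6/12)(6/12)(6/12) = 1/16.
Weighting by the prior gives 1/3 · 1/16 = 1/48, 1/3 · 1/16 = 1/48, 1/3 · 1/16 = 1/48; with total 1/16.
Hence P(box B | data) = (1/48) / (1/16) = 1/3.

0.3333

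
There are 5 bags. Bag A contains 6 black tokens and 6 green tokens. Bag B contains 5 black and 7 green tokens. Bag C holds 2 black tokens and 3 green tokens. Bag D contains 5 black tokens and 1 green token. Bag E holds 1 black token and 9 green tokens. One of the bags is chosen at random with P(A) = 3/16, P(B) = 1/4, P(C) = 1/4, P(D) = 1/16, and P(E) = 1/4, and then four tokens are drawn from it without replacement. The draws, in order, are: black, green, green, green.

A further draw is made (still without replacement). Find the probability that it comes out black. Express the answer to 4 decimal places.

The likelihood of the observed sequence under each hypothesis: P(data | bag A) = (6/12)(6/11)(5/10)(4/9) = 0.060606; P(data | bag B) = (5/12)(7/11)(6/10)(5/9) = 0.088384; P(data | bag C) = (2/5)(3/4)(2/3)(1/2) = 0.1; P(data | bag D) = (5/6)(1/5)(0/4) = 0; P(data | bag E) = (1/10)(9/9)(8/8)(7/7) = 0.1.
Multiplying each by its prior: 3/16 · 0.060606 = 0.011364, 1/4 · 0.088384 = 0.022096, 1/4 · 0.1 = 0.025, 1/16 · 0 = 0, 1/4 · 0.1 = 0.025; with total 0.08346.
Dividing through by the total gives posterior P(bag A | data) = 0.13616, P(bag B | data) = 0.26475, P(bag C | data) = 0.29955, P(bag D | data) = 0, P(bag E | data) = 0.29955.
So P(black next | data) = Σ P(black next | H) P(H | data) = (5/8)(0.13616) + (1/2)(0.26475) + (1)(0.29955) + (0)(0.29955) = 0.51702.

0.5170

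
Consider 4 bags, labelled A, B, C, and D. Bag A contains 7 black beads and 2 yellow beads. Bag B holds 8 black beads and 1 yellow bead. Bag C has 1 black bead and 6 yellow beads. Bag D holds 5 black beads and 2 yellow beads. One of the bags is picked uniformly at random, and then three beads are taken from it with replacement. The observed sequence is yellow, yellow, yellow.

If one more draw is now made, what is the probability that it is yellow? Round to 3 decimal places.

The likelihood of the observed sequence under each hypothesis: P(data | bag A) = (2/9)(2/9)(2/9) = 0.010974; P(data | bag B) = (1/9)(1/9)(1/9) = 0.0013717; P(data | bag C) = (6/7)(6/7)(6/7) = 0.62974; P(data | bag D) = (2/7)(2/7)(2/7) = 0.023324.
The prior-weighted likelihoods are 1/4 · 0.010974 = 0.0027435, 1/4 · 0.0013717 = 0.00034294, 1/4 · 0.62974 = 0.15743, 1/4 · 0.023324 = 0.0058309; these sum to 0.16635.
Dividing through by the total gives posterior P(bag A | data) = 0.016492, P(bag B | data) = 0.0020615, P(bag C | data) = 0.94639, P(bag D | data) = 0.035052.
So P(yellow next | data) = Σ P(yellow next | H) P(H | data) = (2/9)(0.016492) + (1/9)(0.0020615) + (6/7)(0.94639) + (2/7)(0.035052) = 0.8251.

0.825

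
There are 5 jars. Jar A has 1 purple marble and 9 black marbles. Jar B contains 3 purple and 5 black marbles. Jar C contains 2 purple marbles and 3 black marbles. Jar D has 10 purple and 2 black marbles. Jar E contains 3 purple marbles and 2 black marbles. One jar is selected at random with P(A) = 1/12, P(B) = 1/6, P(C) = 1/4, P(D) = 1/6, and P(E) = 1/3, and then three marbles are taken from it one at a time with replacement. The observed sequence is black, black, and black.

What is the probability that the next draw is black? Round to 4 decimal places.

Compute the likelihood of the observed sequence for each case: P(data | jar A) = (9/10)(9/10)(9/10) = 0.729; P(data | jar B) = (5/8)(5/8)(5/8) = 0.24414; P(data | jar C) = (3/5)(3/5)(3/5) = 0.216; P(data | jar D) = (2/12)(2/12)(2/12) = 0.0046296; P(data | jar E) = (2/5)(2/5)(2/5) = 0.064.
The prior-weighted likelihoods are 1/12 · 0.729 = 0.06075, 1/6 · 0.24414 = 0.04069, 1/4 · 0.216 = 0.054, 1/6 · 0.0046296 = 0.0007716, 1/3 · 0.064 = 0.021333; summing to 0.17755.
Dividing through by the total gives posterior P(jar A | data) = 0.34217, P(jar B | data) = 0.22918, P(jar C | data) = 0.30415, P(jar D | data) = 0.004346, P(jar E | data) = 0.12016.
Averaging over the posterior, P(black next | data) = (9/10)(0.34217) + (5/8)(0.22918) + (3/5)(0.30415) + (1/6)(0.004346) + (2/5)(0.12016) = 0.68246.

0.6825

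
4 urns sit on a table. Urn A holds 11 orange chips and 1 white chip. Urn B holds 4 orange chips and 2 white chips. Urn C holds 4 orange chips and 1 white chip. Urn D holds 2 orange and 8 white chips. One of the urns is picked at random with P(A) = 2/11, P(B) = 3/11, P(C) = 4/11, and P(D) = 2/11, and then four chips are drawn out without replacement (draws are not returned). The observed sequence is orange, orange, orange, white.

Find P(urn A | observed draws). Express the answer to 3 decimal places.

The likelihood of the observed sequence under each hypothesis: P(data | urn A) = (11/12)(10/11)(9/10)(1/9) = 1/12; P(data | urn B) = (4/6)(3/5)(2/4)(2/3) = 2/15; P(data | urn C) = (4/5)(3/4)(2/3)(1/2) = 1/5; P(data | urn D) = (2/10)(1/9)(0/8) = 0.
The prior-weighted likelihoods are 2/11 · 1/12 = 1/66, 3/11 · 2/15 = 2/55, 4/11 · 1/5 = 4/55, 2/11 · 0 = 0; summing to 41/330.
Therefore the posterior P(urn A | data) = (1/66) / (41/330) = 5/41.

0.122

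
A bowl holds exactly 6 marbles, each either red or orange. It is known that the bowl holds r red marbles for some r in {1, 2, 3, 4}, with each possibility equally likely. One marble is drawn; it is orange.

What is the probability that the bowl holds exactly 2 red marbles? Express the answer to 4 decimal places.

For each hypothesis, P(data | H) works out to: P(data | r = 1) = (5/6) = 5/6; P(data | r = 2) = (4/6) = 2/3; P(data | r = 3) = (3/6) = 1/2; P(data | r = 4) = (2/6) = 1/3.
The prior-weighted likelihoods are 1/4 · 5/6 = 5/24, 1/4 · 2/3 = 1/6, 1/4 · 1/2 = 1/8, 1/4 · 1/3 = 1/12; these sum to 7/12.
Therefore the posterior P(r = 2 | data) = (1/6) / (7/12) = 2/7.

0.2857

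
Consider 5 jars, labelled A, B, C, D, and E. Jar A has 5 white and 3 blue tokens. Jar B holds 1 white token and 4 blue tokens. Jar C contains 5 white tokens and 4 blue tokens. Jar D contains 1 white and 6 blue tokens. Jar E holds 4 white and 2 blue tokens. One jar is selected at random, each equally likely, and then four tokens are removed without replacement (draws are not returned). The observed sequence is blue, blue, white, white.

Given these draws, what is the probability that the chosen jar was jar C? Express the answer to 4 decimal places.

Compute the likelihood of the observed sequence for each case: P(data | jar A) = (3/8)(2/7)(5/6)(4/5) = 0.071429; P(data | jar B) = (4/5)(3/4)(1/3)(0/2) = 0; P(data | jar C) = (4/9)(3/8)(5/7)(4/6) = 0.079365; P(data | jar D) = (6/7)(5/6)(1/5)(0/4) = 0; P(data | jar E) = (2/6)(1/5)(4/4)(3/3) = 0.066667.
Multiplying each by its prior: 1/5 · 0.071429 = 0.014286, 1/5 · 0 = 0, 1/5 · 0.079365 = 0.015873, 1/5 · 0 = 0, 1/5 · 0.066667 = 0.013333; with total 0.043492.
Therefore the posterior P(jar C | data) = (0.015873) / (0.043492) = 0.36496.

0.3650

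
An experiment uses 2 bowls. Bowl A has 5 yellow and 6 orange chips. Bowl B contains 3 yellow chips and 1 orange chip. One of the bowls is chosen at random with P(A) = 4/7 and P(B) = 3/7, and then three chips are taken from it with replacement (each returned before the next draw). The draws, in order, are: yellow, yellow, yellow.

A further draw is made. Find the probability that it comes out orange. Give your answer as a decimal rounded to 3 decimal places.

0.318

Under each hypothesis, the probability of the observed sequence is: P(data | bowl A) = (5/11)(5/11)(5/11) = 0.093914; P(data | bowl B) = (3/4)(3/4)(3/4) = 0.42188.
Weighting by the prior gives 4/7 · 0.093914 = 0.053665, 3/7 · 0.42188 = 0.1808; with total 0.23447.
Dividing through by the total gives posterior P(bowl A | data) = 0.22888, P(bowl B | data) = 0.77112.
The predictive probability is P(orange next | data) = (6/11)(0.22888) + (1/4)(0.77112) = 0.31762.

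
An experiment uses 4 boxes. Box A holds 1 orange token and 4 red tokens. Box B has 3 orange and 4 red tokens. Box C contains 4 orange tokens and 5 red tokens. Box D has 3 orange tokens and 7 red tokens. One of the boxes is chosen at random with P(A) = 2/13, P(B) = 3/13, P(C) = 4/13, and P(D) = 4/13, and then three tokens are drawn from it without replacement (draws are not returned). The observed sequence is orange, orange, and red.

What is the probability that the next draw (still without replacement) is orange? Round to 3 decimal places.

0.264

For each hypothesis, P(data | H) works out to: P(data | box A) = (1/5)(0/4) = 0; P(data | box B) = (3/7)(2/6)(4/5) = 4/35; P(data | box C) = (4/9)(3/8)(5/7) = 5/42; P(data | box D) = (3/10)(2/9)(7/8) = 7/120.
Weighting by the prior gives 2/13 · 0 = 0, 3/13 · 4/35 = 12/455, 4/13 · 5/42 = 10/273, 4/13 · 7/120 = 7/390; these sum to 17/210.
The posterior is then P(box A | data) = 0, P(box B | data) = 72/221, P(box C | data) = 100/221, P(box D | data) = 49/221.
Averaging over the posterior, P(orange next | data) = (1/4)(72/221) + (1/3)(100/221) + (1/7)(49/221) = 175/663.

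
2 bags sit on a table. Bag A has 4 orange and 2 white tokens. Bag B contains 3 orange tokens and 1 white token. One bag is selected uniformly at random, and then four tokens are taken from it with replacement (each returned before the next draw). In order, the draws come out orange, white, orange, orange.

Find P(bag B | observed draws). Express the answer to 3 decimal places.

For each hypothesis, P(data | H) works out to: P(data | bag A) = (4/6)(2/6)(4/6)(4/6) = 0.098765; P(data | bag B) = (3/4)(1/4)(3/4)(3/4) = 0.10547.
The prior-weighted likelihoods are 1/2 · 0.098765 = 0.049383, 1/2 · 0.10547 = 0.052734; these sum to 0.10212.
By Bayes' rule, P(bag B | data) = (0.052734) / (0.10212) = 0.51641.

0.516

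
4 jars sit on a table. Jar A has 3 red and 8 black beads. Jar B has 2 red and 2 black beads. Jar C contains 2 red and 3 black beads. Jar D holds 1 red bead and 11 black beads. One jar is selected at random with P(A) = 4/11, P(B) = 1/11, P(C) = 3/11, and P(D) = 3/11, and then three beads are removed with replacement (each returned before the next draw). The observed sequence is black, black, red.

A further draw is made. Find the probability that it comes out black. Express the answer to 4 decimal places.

Under each hypothesis, the probability of the observed sequence is: P(data | jar A) = (8/11)(8/11)(3/11) = 0.14425; P(data | jar B) = (2/4)(2/4)(2/4) = 0.125; P(data | jar C) = (3/5)(3/5)(2/5) = 0.144; P(data | jar D) = (11/12)(11/12)(1/12) = 0.070023.
Weighting by the prior gives 4/11 · 0.14425 = 0.052455, 1/11 · 0.125 = 0.011364, 3/11 · 0.144 = 0.039273, 3/11 · 0.070023 = 0.019097; summing to 0.12219.
Normalising, the posterior is P(jar A | data) = 0.4293, P(jar B | data) = 0.093, P(jar C | data) = 0.32141, P(jar D | data) = 0.15629.
So P(black next | data) = Σ P(black next | H) P(H | data) = (8/11)(0.4293) + (1/2)(0.093) + (3/5)(0.32141) + (11/12)(0.15629) = 0.69483.

0.6948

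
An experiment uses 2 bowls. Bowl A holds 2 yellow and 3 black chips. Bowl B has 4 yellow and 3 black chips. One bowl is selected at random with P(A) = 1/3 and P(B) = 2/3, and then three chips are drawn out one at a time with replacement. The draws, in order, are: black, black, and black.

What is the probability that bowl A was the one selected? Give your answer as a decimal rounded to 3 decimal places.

0.578

The likelihood of the observed sequence under each hypothesis: P(data | bowl A) = (3/5)(3/5)(3/5) = 0.216; P(data | bowl B) = (3/7)(3/7)(3/7) = 0.078717.
The prior-weighted likelihoods are 1/3 · 0.216 = 0.072, 2/3 · 0.078717 = 0.052478; these sum to 0.12448.
So P(bowl A | data) = (0.072) / (0.12448) = 0.57841.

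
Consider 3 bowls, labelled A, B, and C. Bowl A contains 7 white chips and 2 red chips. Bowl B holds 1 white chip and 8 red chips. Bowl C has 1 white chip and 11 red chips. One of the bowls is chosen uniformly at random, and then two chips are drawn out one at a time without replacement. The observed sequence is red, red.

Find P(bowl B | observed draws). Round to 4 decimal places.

For each hypothesis, P(data | H) works out to: P(data | bowl A) = (2/9)(1/8) = 1/36; P(data | bowl B) = (8/9)(7/8) = 7/9; P(data | bowl C) = (11/12)(10/11) = 5/6.
Weighting by the prior gives 1/3 · 1/36 = 1/108, 1/3 · 7/9 = 7/27, 1/3 · 5/6 = 5/18; summing to 59/108.
Hence P(bowl B | data) = (7/27) / (59/108) = 28/59.

0.4746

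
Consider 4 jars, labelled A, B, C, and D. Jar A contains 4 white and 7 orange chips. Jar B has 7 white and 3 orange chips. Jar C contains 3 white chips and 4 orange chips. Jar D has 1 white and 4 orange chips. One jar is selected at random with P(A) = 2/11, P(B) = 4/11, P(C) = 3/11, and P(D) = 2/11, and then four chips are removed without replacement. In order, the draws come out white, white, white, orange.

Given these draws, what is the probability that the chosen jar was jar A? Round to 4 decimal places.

The likelihood of the observed sequence under each hypothesis: P(data | jar A) = (4/11)(3/10)(2/9)(7/8) = 0.021212; P(data | jar B) = (7/10)(6/9)(5/8)(3/7) = 0.125; P(data | jar C) = (3/7)(2/6)(1/5)(4/4) = 0.028571; P(data | jar D) = (1/5)(0/4) = 0.
The prior-weighted likelihoods are 2/11 · 0.021212 = 0.0038567, 4/11 · 0.125 = 0.045455, 3/11 · 0.028571 = 0.0077922, 2/11 · 0 = 0; summing to 0.057104.
So P(jar A | data) = (0.0038567) / (0.057104) = 0.06754.

0.0675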